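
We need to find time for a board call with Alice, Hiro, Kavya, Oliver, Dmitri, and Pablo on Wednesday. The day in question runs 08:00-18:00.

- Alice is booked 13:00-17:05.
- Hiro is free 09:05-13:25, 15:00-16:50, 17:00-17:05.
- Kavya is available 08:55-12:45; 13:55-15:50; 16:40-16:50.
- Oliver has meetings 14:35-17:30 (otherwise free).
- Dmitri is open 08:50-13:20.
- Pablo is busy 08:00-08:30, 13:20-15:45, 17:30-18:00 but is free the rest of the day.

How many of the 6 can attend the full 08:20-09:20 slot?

2

Alice free: 08:00-13:00, 17:05-18:00 (invert busy blocks within the working day).
Hiro free: 09:05-13:25, 15:00-16:50, 17:00-17:05.
Kavya free: 08:55-12:45, 13:55-15:50, 16:40-16:50.
Oliver free: 08:00-14:35, 17:30-18:00 (invert busy blocks within the working day).
Dmitri free: 08:50-13:20.
Pablo free: 08:30-13:20, 15:45-17:30 (invert busy blocks within the working day).
Alice and Oliver can make the full 08:20-09:20 slot — that's 2.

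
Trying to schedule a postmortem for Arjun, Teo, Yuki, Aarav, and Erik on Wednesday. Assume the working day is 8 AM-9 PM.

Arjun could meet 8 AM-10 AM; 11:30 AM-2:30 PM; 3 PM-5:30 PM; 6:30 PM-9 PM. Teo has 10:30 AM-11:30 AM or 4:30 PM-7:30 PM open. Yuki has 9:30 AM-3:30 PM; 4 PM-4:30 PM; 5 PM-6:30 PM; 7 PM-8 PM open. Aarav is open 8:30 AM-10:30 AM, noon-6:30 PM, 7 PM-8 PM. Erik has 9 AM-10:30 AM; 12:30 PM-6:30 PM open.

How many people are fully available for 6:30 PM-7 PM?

2

Arjun and Teo can make the full 18:30-19:00 slot — that's 2.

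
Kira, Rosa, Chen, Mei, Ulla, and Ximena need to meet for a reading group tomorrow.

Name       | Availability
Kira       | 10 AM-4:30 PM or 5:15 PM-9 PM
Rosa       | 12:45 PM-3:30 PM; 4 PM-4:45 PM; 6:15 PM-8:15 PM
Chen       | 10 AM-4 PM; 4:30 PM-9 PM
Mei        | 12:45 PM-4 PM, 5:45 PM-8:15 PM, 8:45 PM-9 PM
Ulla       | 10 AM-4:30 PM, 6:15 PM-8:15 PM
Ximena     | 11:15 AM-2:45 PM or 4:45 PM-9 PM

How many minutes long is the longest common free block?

120

Kira ∩ Rosa: 12:45-15:30, 16:00-16:30, 18:15-20:15.
Kira ∩ Rosa ∩ Chen: 12:45-15:30, 18:15-20:15.
Kira ∩ Rosa ∩ Chen ∩ Mei: 12:45-15:30, 18:15-20:15.
Kira ∩ Rosa ∩ Chen ∩ Mei ∩ Ulla: 12:45-15:30, 18:15-20:15.
Kira ∩ Rosa ∩ Chen ∩ Mei ∩ Ulla ∩ Ximena: 12:45-14:45, 18:15-20:15.
Those are the intersection windows.
The longest is 12:45-14:45 at 120 minutes.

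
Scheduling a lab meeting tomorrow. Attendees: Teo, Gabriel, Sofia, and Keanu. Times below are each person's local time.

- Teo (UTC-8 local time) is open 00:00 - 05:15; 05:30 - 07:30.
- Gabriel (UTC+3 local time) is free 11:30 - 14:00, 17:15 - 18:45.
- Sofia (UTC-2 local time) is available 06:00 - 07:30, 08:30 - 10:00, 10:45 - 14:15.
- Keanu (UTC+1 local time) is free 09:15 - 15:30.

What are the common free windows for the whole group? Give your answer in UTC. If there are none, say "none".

Teo in UTC: 08:00-13:15, 13:30-15:30 (add 8h to convert from UTC-8).
Gabriel in UTC: 08:30-11:00, 14:15-15:45 (subtract 3h to convert from UTC+3).
Sofia in UTC: 08:00-09:30, 10:30-12:00, 12:45-16:15 (add 2h to convert from UTC-2).
Keanu in UTC: 08:15-14:30 (subtract 1h to convert from UTC+1).
Teo ∩ Gabriel: 08:30-11:00, 14:15-15:30.
Teo ∩ Gabriel ∩ Sofia: 08:30-09:30, 10:30-11:00, 14:15-15:30.
Teo ∩ Gabriel ∩ Sofia ∩ Keanu: 08:30-09:30, 10:30-11:00, 14:15-14:30.

08:30-09:30, 10:30-11:00, 14:15-14:30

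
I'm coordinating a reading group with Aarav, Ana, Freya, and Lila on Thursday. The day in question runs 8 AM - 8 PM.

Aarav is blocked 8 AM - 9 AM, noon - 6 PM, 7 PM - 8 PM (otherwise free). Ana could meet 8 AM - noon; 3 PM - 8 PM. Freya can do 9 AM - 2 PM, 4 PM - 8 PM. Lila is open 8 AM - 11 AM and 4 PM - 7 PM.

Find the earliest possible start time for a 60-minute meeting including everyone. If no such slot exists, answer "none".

Aarav free: 09:00-12:00, 18:00-19:00 (invert busy blocks within the working day).
Ana free: 08:00-12:00, 15:00-20:00.
Freya free: 09:00-14:00, 16:00-20:00.
Lila free: 08:00-11:00, 16:00-19:00.
Aarav ∩ Ana: 09:00-12:00, 18:00-19:00.
Aarav ∩ Ana ∩ Freya: 09:00-12:00, 18:00-19:00.
Aarav ∩ Ana ∩ Freya ∩ Lila: 09:00-11:00, 18:00-19:00.
The first common window of at least 60 minutes is 09:00-11:00, so the earliest start is 09:00.

09:00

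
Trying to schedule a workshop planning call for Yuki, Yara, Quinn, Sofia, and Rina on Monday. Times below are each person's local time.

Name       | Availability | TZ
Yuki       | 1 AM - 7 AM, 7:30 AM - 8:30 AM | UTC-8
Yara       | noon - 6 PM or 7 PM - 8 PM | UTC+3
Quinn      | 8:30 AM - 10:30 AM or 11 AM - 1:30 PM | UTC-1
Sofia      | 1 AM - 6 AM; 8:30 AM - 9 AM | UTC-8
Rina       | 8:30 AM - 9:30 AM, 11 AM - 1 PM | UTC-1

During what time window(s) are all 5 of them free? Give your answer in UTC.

09:30-10:30, 12:00-14:00

Yuki in UTC: 09:00-15:00, 15:30-16:30 (add 8h to convert from UTC-8).
Yara in UTC: 09:00-15:00, 16:00-17:00 (subtract 3h to convert from UTC+3).
Quinn in UTC: 09:30-11:30, 12:00-14:30 (add 1h to convert from UTC-1).
Sofia in UTC: 09:00-14:00, 16:30-17:00 (add 8h to convert from UTC-8).
Rina in UTC: 09:30-10:30, 12:00-14:00 (add 1h to convert from UTC-1).
Yuki ∩ Yara: 09:00-15:00, 16:00-16:30.
Yuki ∩ Yara ∩ Quinn: 09:30-11:30, 12:00-14:30.
Yuki ∩ Yara ∩ Quinn ∩ Sofia: 09:30-11:30, 12:00-14:00.
Yuki ∩ Yara ∩ Quinn ∩ Sofia ∩ Rina: 09:30-10:30, 12:00-14:00.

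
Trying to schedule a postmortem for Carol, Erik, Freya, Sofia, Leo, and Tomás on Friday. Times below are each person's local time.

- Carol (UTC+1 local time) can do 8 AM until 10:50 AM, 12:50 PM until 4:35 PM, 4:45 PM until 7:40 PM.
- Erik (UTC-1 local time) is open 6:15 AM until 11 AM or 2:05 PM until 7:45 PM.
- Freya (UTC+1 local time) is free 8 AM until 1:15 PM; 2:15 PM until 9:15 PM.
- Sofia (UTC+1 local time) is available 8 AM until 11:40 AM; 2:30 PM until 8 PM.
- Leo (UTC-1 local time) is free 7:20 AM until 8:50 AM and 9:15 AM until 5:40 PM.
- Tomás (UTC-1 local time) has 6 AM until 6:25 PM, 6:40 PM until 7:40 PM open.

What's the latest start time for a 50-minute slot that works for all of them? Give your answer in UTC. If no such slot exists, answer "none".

Carol in UTC: 07:00-09:50, 11:50-15:35, 15:45-18:40 (subtract 1h to convert from UTC+1).
Erik in UTC: 07:15-12:00, 15:05-20:45 (add 1h to convert from UTC-1).
Freya in UTC: 07:00-12:15, 13:15-20:15 (subtract 1h to convert from UTC+1).
Sofia in UTC: 07:00-10:40, 13:30-19:00 (subtract 1h to convert from UTC+1).
Leo in UTC: 08:20-09:50, 10:15-18:40 (add 1h to convert from UTC-1).
Tomás in UTC: 07:00-19:25, 19:40-20:40 (add 1h to convert from UTC-1).
Carol ∩ Erik: 07:15-09:50, 11:50-12:00, 15:05-15:35, 15:45-18:40.
Carol ∩ Erik ∩ Freya: 07:15-09:50, 11:50-12:00, 15:05-15:35, 15:45-18:40.
Carol ∩ Erik ∩ Freya ∩ Sofia: 07:15-09:50, 15:05-15:35, 15:45-18:40.
Carol ∩ Erik ∩ Freya ∩ Sofia ∩ Leo: 08:20-09:50, 15:05-15:35, 15:45-18:40.
Carol ∩ Erik ∩ Freya ∩ Sofia ∩ Leo ∩ Tomás: 08:20-09:50, 15:05-15:35, 15:45-18:40.
Those are the intersection windows.
The last common window of at least 50 minutes is 15:45-18:40; a 50-minute meeting can start as late as 17:50 and still end by 18:40.

17:50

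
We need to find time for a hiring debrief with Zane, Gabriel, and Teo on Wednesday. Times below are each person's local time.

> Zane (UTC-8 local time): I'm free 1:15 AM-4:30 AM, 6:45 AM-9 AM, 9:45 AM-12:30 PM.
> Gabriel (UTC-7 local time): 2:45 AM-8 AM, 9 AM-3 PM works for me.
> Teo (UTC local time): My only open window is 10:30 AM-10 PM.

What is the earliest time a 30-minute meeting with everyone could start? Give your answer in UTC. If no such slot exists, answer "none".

Zane in UTC: 09:15-12:30, 14:45-17:00, 17:45-20:30 (add 8h to convert from UTC-8).
Gabriel in UTC: 09:45-15:00, 16:00-22:00 (add 7h to convert from UTC-7).
Teo in UTC: 10:30-22:00.
Zane ∩ Gabriel: 09:45-12:30, 14:45-15:00, 16:00-17:00, 17:45-20:30.
Zane ∩ Gabriel ∩ Teo: 10:30-12:30, 14:45-15:00, 16:00-17:00, 17:45-20:30.
The first common window of at least 30 minutes is 10:30-12:30, so the earliest start is 10:30.

10:30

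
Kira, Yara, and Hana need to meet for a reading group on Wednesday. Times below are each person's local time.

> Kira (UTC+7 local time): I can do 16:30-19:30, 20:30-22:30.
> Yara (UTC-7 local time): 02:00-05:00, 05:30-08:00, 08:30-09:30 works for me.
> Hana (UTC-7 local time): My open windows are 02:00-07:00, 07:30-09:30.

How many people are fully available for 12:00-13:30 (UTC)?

1

Kira in UTC: 09:30-12:30, 13:30-15:30 (subtract 7h to convert from UTC+7).
Yara in UTC: 09:00-12:00, 12:30-15:00, 15:30-16:30 (add 7h to convert from UTC-7).
Hana in UTC: 09:00-14:00, 14:30-16:30 (add 7h to convert from UTC-7).
Hana can make the full 12:00-13:30 slot — that's 1.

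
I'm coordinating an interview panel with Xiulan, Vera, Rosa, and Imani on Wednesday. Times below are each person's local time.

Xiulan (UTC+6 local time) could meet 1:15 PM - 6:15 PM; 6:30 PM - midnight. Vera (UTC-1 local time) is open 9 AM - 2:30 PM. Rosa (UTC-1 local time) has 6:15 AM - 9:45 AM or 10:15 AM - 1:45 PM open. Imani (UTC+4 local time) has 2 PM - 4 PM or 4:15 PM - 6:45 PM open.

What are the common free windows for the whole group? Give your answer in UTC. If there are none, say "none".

10:00-10:45, 11:15-12:00, 12:30-14:45

Xiulan in UTC: 07:15-12:15, 12:30-18:00 (subtract 6h to convert from UTC+6).
Vera in UTC: 10:00-15:30 (add 1h to convert from UTC-1).
Rosa in UTC: 07:15-10:45, 11:15-14:45 (add 1h to convert from UTC-1).
Imani in UTC: 10:00-12:00, 12:15-14:45 (subtract 4h to convert from UTC+4).
Xiulan ∩ Vera: 10:00-12:15, 12:30-15:30.
Xiulan ∩ Vera ∩ Rosa: 10:00-10:45, 11:15-12:15, 12:30-14:45.
Xiulan ∩ Vera ∩ Rosa ∩ Imani: 10:00-10:45, 11:15-12:00, 12:30-14:45.
So the common availability across everyone is 10:00-10:45, 11:15-12:00, 12:30-14:45.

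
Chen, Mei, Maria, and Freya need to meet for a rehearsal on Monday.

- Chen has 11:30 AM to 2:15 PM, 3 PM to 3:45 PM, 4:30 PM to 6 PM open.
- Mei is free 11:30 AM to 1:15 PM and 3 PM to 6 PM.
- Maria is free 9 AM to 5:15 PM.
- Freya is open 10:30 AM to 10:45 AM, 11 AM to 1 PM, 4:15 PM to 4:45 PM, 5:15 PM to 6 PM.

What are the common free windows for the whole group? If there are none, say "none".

Chen ∩ Mei: 11:30-13:15, 15:00-15:45, 16:30-18:00.
Chen ∩ Mei ∩ Maria: 11:30-13:15, 15:00-15:45, 16:30-17:15.
Chen ∩ Mei ∩ Maria ∩ Freya: 11:30-13:00, 16:30-16:45.

11:30-13:00, 16:30-16:45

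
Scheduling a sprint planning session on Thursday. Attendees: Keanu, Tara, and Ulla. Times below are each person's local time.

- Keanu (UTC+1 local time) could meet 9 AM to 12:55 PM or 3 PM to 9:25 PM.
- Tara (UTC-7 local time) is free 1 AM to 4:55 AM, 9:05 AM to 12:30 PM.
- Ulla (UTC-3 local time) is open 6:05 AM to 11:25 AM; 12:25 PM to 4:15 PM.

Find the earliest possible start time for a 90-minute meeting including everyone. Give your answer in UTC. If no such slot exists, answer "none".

09:05

Keanu in UTC: 08:00-11:55, 14:00-20:25 (subtract 1h to convert from UTC+1).
Tara in UTC: 08:00-11:55, 16:05-19:30 (add 7h to convert from UTC-7).
Ulla in UTC: 09:05-14:25, 15:25-19:15 (add 3h to convert from UTC-3).
Keanu ∩ Tara: 08:00-11:55, 16:05-19:30.
Keanu ∩ Tara ∩ Ulla: 09:05-11:55, 16:05-19:15.
The first common window of at least 90 minutes is 09:05-11:55, so the earliest start is 09:05.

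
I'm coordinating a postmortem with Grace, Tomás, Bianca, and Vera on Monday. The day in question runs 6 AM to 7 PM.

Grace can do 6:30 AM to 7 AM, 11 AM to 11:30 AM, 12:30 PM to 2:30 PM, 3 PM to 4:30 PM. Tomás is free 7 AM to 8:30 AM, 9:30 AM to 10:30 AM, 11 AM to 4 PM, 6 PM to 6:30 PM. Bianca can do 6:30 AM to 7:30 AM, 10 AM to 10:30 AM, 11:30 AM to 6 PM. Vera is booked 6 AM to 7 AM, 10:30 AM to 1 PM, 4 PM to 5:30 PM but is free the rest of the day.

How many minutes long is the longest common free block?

Grace free: 06:30-07:00, 11:00-11:30, 12:30-14:30, 15:00-16:30.
Tomás free: 07:00-08:30, 09:30-10:30, 11:00-16:00, 18:00-18:30.
Bianca free: 06:30-07:30, 10:00-10:30, 11:30-18:00.
Vera free: 07:00-10:30, 13:00-16:00, 17:30-19:00 (invert busy blocks within the working day).
Grace ∩ Tomás: 11:00-11:30, 12:30-14:30, 15:00-16:00.
Grace ∩ Tomás ∩ Bianca: 12:30-14:30, 15:00-16:00.
Grace ∩ Tomás ∩ Bianca ∩ Vera: 13:00-14:30, 15:00-16:00.
So the common availability across everyone is 13:00-14:30, 15:00-16:00.
The longest is 13:00-14:30 at 90 minutes.

90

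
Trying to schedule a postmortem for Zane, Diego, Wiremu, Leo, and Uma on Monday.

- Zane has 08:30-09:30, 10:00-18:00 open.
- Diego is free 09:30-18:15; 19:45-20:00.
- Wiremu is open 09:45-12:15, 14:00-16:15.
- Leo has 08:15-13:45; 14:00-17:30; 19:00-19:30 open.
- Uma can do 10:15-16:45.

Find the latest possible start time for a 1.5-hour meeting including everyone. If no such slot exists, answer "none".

14:45

Zane ∩ Diego: 10:00-18:00.
Zane ∩ Diego ∩ Wiremu: 10:00-12:15, 14:00-16:15.
Zane ∩ Diego ∩ Wiremu ∩ Leo: 10:00-12:15, 14:00-16:15.
Zane ∩ Diego ∩ Wiremu ∩ Leo ∩ Uma: 10:15-12:15, 14:00-16:15.
So the common availability across everyone is 10:15-12:15, 14:00-16:15.
The last common window of at least 90 minutes is 14:00-16:15; a 90-minute meeting can start as late as 14:45 and still end by 16:15.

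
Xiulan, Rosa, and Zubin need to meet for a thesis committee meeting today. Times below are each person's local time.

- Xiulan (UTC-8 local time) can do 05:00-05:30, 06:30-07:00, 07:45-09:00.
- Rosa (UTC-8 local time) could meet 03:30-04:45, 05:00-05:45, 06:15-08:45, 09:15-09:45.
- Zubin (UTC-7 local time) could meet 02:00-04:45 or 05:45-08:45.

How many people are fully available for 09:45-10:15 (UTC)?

1

Xiulan in UTC: 13:00-13:30, 14:30-15:00, 15:45-17:00 (add 8h to convert from UTC-8).
Rosa in UTC: 11:30-12:45, 13:00-13:45, 14:15-16:45, 17:15-17:45 (add 8h to convert from UTC-8).
Zubin in UTC: 09:00-11:45, 12:45-15:45 (add 7h to convert from UTC-7).
Zubin can make the full 09:45-10:15 slot — that's 1.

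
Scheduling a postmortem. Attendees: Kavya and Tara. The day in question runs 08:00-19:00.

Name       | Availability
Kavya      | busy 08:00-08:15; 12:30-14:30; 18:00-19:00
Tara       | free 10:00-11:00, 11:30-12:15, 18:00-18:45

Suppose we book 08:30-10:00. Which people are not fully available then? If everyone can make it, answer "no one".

Kavya free: 08:15-12:30, 14:30-18:00 (invert busy blocks within the working day).
Tara free: 10:00-11:00, 11:30-12:15, 18:00-18:45.
Kavya: free for 08:30-10:00. Tara: not fully free for 08:30-10:00.

Tara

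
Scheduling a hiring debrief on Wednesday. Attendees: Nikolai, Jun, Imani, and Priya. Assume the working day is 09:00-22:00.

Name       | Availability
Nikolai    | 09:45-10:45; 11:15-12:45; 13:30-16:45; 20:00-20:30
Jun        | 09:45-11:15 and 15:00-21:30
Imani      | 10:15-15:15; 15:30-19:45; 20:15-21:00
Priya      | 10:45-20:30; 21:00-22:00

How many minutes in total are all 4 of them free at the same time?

Nikolai ∩ Jun: 09:45-10:45, 15:00-16:45, 20:00-20:30.
Nikolai ∩ Jun ∩ Imani: 10:15-10:45, 15:00-15:15, 15:30-16:45, 20:15-20:30.
Nikolai ∩ Jun ∩ Imani ∩ Priya: 15:00-15:15, 15:30-16:45, 20:15-20:30.
Summing the common windows: 15 + 75 + 15 = 105 minutes.

105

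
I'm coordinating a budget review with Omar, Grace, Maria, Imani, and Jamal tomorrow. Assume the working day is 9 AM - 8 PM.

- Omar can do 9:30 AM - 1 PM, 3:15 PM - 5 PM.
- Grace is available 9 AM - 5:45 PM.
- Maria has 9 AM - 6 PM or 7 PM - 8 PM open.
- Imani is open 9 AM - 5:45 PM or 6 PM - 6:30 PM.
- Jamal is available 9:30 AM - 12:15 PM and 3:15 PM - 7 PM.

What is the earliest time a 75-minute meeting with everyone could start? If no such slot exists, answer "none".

09:30

Omar ∩ Grace: 09:30-13:00, 15:15-17:00.
Omar ∩ Grace ∩ Maria: 09:30-13:00, 15:15-17:00.
Omar ∩ Grace ∩ Maria ∩ Imani: 09:30-13:00, 15:15-17:00.
Omar ∩ Grace ∩ Maria ∩ Imani ∩ Jamal: 09:30-12:15, 15:15-17:00.
The first common window of at least 75 minutes is 09:30-12:15, so the earliest start is 09:30.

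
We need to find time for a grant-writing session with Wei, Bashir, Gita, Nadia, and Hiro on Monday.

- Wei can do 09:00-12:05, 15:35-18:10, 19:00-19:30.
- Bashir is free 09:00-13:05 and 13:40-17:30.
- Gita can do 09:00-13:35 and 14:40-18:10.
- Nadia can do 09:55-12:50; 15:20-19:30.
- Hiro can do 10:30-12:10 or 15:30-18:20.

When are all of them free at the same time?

10:30-12:05, 15:35-17:30

Wei ∩ Bashir: 09:00-12:05, 15:35-17:30.
Wei ∩ Bashir ∩ Gita: 09:00-12:05, 15:35-17:30.
Wei ∩ Bashir ∩ Gita ∩ Nadia: 09:55-12:05, 15:35-17:30.
Wei ∩ Bashir ∩ Gita ∩ Nadia ∩ Hiro: 10:30-12:05, 15:35-17:30.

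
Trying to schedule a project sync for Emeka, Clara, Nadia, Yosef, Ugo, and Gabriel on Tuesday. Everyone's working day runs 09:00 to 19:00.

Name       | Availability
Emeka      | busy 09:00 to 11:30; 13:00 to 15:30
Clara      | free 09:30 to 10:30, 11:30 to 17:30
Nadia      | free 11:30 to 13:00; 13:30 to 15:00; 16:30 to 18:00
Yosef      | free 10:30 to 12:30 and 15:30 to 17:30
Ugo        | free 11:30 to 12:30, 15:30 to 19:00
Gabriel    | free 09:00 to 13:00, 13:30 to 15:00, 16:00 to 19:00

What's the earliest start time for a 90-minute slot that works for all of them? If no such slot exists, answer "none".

Emeka free: 11:30-13:00, 15:30-19:00 (invert busy blocks within the working day).
Clara free: 09:30-10:30, 11:30-17:30.
Nadia free: 11:30-13:00, 13:30-15:00, 16:30-18:00.
Yosef free: 10:30-12:30, 15:30-17:30.
Ugo free: 11:30-12:30, 15:30-19:00.
Gabriel free: 09:00-13:00, 13:30-15:00, 16:00-19:00.
Emeka ∩ Clara: 11:30-13:00, 15:30-17:30.
Emeka ∩ Clara ∩ Nadia: 11:30-13:00, 16:30-17:30.
Emeka ∩ Clara ∩ Nadia ∩ Yosef: 11:30-12:30, 16:30-17:30.
Emeka ∩ Clara ∩ Nadia ∩ Yosef ∩ Ugo: 11:30-12:30, 16:30-17:30.
Emeka ∩ Clara ∩ Nadia ∩ Yosef ∩ Ugo ∩ Gabriel: 11:30-12:30, 16:30-17:30.
So the common availability across everyone is 11:30-12:30, 16:30-17:30.
No common window is at least 90 minutes long.

none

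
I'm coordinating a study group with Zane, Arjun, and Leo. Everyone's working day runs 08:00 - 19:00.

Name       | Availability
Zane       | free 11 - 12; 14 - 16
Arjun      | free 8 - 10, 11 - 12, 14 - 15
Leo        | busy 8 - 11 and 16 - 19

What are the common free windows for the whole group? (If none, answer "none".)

11:00-12:00, 14:00-15:00

Zane free: 11:00-12:00, 14:00-16:00.
Arjun free: 08:00-10:00, 11:00-12:00, 14:00-15:00.
Leo free: 11:00-16:00 (invert busy blocks within the working day).
Zane ∩ Arjun: 11:00-12:00, 14:00-15:00.
Zane ∩ Arjun ∩ Leo: 11:00-12:00, 14:00-15:00.
So the common availability across everyone is 11:00-12:00, 14:00-15:00.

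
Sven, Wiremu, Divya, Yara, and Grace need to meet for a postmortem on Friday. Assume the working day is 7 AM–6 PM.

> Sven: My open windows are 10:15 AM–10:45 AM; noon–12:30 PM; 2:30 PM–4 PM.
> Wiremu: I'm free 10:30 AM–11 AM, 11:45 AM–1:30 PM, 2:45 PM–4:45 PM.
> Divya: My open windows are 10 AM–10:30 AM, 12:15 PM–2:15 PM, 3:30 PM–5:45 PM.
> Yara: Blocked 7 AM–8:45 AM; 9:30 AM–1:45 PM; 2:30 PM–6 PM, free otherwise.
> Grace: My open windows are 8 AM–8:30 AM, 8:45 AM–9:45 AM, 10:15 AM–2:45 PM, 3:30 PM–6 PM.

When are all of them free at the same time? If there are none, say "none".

Sven free: 10:15-10:45, 12:00-12:30, 14:30-16:00.
Wiremu free: 10:30-11:00, 11:45-13:30, 14:45-16:45.
Divya free: 10:00-10:30, 12:15-14:15, 15:30-17:45.
Yara free: 08:45-09:30, 13:45-14:30 (invert busy blocks within the working day).
Grace free: 08:00-08:30, 08:45-09:45, 10:15-14:45, 15:30-18:00.
Sven ∩ Wiremu: 10:30-10:45, 12:00-12:30, 14:45-16:00.
Sven ∩ Wiremu ∩ Divya: 12:15-12:30, 15:30-16:00.
Sven ∩ Wiremu ∩ Divya ∩ Yara: ∅.
Sven ∩ Wiremu ∩ Divya ∩ Yara ∩ Grace: ∅.
There is no time when everyone is free.

none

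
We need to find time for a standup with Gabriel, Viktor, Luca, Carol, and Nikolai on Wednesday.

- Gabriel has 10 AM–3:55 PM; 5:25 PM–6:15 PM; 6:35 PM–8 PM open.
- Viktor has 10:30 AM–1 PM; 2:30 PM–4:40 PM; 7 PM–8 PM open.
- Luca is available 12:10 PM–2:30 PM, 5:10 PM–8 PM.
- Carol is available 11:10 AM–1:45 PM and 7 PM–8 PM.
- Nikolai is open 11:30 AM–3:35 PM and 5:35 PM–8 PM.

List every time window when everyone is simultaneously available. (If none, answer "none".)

12:10-13:00, 19:00-20:00

Gabriel ∩ Viktor: 10:30-13:00, 14:30-15:55, 19:00-20:00.
Gabriel ∩ Viktor ∩ Luca: 12:10-13:00, 19:00-20:00.
Gabriel ∩ Viktor ∩ Luca ∩ Carol: 12:10-13:00, 19:00-20:00.
Gabriel ∩ Viktor ∩ Luca ∩ Carol ∩ Nikolai: 12:10-13:00, 19:00-20:00.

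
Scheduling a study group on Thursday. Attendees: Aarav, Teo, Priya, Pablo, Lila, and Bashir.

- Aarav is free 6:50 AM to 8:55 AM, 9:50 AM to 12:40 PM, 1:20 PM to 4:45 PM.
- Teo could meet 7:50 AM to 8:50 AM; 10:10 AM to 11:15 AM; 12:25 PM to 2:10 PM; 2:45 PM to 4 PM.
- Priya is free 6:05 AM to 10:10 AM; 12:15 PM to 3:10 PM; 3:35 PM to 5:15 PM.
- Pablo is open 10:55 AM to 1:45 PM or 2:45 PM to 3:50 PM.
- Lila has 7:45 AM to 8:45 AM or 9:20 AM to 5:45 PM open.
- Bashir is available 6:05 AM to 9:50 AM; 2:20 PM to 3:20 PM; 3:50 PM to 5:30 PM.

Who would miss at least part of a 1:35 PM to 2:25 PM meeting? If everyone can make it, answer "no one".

Aarav: free for 13:35-14:25. Teo: not fully free for 13:35-14:25. Priya: free for 13:35-14:25. Pablo: not fully free for 13:35-14:25. Lila: free for 13:35-14:25. Bashir: not fully free for 13:35-14:25.

Bashir, Pablo, Teo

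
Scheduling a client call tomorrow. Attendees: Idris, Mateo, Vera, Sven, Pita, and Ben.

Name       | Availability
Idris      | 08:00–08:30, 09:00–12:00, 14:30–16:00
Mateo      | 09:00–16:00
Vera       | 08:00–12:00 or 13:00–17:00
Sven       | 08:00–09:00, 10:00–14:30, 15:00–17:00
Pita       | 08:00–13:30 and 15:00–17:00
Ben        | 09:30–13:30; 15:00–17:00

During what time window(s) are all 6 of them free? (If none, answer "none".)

10:00-12:00, 15:00-16:00

Idris ∩ Mateo: 09:00-12:00, 14:30-16:00.
Idris ∩ Mateo ∩ Vera: 09:00-12:00, 14:30-16:00.
Idris ∩ Mateo ∩ Vera ∩ Sven: 10:00-12:00, 15:00-16:00.
Idris ∩ Mateo ∩ Vera ∩ Sven ∩ Pita: 10:00-12:00, 15:00-16:00.
Idris ∩ Mateo ∩ Vera ∩ Sven ∩ Pita ∩ Ben: 10:00-12:00, 15:00-16:00.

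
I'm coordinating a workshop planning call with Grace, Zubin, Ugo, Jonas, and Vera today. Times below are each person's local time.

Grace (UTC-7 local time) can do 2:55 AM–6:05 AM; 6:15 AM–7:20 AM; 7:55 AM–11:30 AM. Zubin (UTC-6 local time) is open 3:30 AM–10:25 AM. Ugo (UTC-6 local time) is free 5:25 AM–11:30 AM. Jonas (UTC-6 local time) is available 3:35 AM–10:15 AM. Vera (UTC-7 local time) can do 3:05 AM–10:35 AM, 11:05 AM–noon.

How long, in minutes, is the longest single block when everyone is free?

Grace in UTC: 09:55-13:05, 13:15-14:20, 14:55-18:30 (add 7h to convert from UTC-7).
Zubin in UTC: 09:30-16:25 (add 6h to convert from UTC-6).
Ugo in UTC: 11:25-17:30 (add 6h to convert from UTC-6).
Jonas in UTC: 09:35-16:15 (add 6h to convert from UTC-6).
Vera in UTC: 10:05-17:35, 18:05-19:00 (add 7h to convert from UTC-7).
Grace ∩ Zubin: 09:55-13:05, 13:15-14:20, 14:55-16:25.
Grace ∩ Zubin ∩ Ugo: 11:25-13:05, 13:15-14:20, 14:55-16:25.
Grace ∩ Zubin ∩ Ugo ∩ Jonas: 11:25-13:05, 13:15-14:20, 14:55-16:15.
Grace ∩ Zubin ∩ Ugo ∩ Jonas ∩ Vera: 11:25-13:05, 13:15-14:20, 14:55-16:15.
The longest is 11:25-13:05 at 100 minutes.

100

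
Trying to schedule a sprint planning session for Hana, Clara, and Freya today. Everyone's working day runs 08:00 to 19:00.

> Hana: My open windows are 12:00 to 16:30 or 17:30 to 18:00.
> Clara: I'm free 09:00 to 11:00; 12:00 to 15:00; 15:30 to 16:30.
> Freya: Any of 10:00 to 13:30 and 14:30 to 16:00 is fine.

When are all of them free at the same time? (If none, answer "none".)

Hana ∩ Clara: 12:00-15:00, 15:30-16:30.
Hana ∩ Clara ∩ Freya: 12:00-13:30, 14:30-15:00, 15:30-16:00.
Those are the intersection windows.

12:00-13:30, 14:30-15:00, 15:30-16:00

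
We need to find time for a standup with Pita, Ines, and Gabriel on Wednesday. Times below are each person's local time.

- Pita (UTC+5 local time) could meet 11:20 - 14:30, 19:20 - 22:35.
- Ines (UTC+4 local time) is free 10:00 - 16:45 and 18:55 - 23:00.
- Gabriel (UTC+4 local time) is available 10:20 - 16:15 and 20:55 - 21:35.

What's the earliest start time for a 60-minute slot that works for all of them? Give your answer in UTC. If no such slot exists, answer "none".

06:20

Pita in UTC: 06:20-09:30, 14:20-17:35 (subtract 5h to convert from UTC+5).
Ines in UTC: 06:00-12:45, 14:55-19:00 (subtract 4h to convert from UTC+4).
Gabriel in UTC: 06:20-12:15, 16:55-17:35 (subtract 4h to convert from UTC+4).
Pita ∩ Ines: 06:20-09:30, 14:55-17:35.
Pita ∩ Ines ∩ Gabriel: 06:20-09:30, 16:55-17:35.
The first common window of at least 60 minutes is 06:20-09:30, so the earliest start is 06:20.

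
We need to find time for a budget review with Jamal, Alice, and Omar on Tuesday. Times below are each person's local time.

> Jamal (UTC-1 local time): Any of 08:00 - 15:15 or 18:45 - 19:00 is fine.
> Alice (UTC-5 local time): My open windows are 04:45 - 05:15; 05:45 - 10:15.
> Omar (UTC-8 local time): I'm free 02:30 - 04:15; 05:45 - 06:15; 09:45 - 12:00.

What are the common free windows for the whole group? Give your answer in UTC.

Jamal in UTC: 09:00-16:15, 19:45-20:00 (add 1h to convert from UTC-1).
Alice in UTC: 09:45-10:15, 10:45-15:15 (add 5h to convert from UTC-5).
Omar in UTC: 10:30-12:15, 13:45-14:15, 17:45-20:00 (add 8h to convert from UTC-8).
Jamal ∩ Alice: 09:45-10:15, 10:45-15:15.
Jamal ∩ Alice ∩ Omar: 10:45-12:15, 13:45-14:15.

10:45-12:15, 13:45-14:15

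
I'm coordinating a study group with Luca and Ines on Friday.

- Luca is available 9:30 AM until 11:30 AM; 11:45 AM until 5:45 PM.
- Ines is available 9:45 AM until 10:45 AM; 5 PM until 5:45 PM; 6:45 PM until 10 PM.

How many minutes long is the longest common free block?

60

Luca ∩ Ines: 09:45-10:45, 17:00-17:45.
The longest is 09:45-10:45 at 60 minutes.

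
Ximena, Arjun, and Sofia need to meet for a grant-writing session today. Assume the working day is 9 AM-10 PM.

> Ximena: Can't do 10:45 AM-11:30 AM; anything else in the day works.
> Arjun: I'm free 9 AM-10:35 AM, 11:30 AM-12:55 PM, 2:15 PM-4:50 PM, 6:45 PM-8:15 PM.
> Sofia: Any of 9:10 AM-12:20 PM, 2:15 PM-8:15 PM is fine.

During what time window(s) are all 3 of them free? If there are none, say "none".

09:10-10:35, 11:30-12:20, 14:15-16:50, 18:45-20:15

Ximena free: 09:00-10:45, 11:30-22:00 (invert busy blocks within the working day).
Arjun free: 09:00-10:35, 11:30-12:55, 14:15-16:50, 18:45-20:15.
Sofia free: 09:10-12:20, 14:15-20:15.
Ximena ∩ Arjun: 09:00-10:35, 11:30-12:55, 14:15-16:50, 18:45-20:15.
Ximena ∩ Arjun ∩ Sofia: 09:10-10:35, 11:30-12:20, 14:15-16:50, 18:45-20:15.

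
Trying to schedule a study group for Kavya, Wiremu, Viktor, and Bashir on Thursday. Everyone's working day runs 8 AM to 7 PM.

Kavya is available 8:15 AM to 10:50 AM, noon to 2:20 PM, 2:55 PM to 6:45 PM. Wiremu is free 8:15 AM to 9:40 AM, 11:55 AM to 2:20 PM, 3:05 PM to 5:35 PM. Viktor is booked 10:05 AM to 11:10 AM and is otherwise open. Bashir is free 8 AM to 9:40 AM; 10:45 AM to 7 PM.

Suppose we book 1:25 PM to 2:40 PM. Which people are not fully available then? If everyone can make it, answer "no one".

Kavya free: 08:15-10:50, 12:00-14:20, 14:55-18:45.
Wiremu free: 08:15-09:40, 11:55-14:20, 15:05-17:35.
Viktor free: 08:00-10:05, 11:10-19:00 (invert busy blocks within the working day).
Bashir free: 08:00-09:40, 10:45-19:00.
Kavya: not fully free for 13:25-14:40. Wiremu: not fully free for 13:25-14:40. Viktor: free for 13:25-14:40. Bashir: free for 13:25-14:40.

Kavya, Wiremu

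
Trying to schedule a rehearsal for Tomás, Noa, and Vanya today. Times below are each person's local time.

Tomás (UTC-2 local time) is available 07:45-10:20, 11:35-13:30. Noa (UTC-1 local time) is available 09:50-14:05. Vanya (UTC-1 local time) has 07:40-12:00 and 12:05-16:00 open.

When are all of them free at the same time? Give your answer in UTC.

10:50-12:20, 13:35-15:05

Tomás in UTC: 09:45-12:20, 13:35-15:30 (add 2h to convert from UTC-2).
Noa in UTC: 10:50-15:05 (add 1h to convert from UTC-1).
Vanya in UTC: 08:40-13:00, 13:05-17:00 (add 1h to convert from UTC-1).
Tomás ∩ Noa: 10:50-12:20, 13:35-15:05.
Tomás ∩ Noa ∩ Vanya: 10:50-12:20, 13:35-15:05.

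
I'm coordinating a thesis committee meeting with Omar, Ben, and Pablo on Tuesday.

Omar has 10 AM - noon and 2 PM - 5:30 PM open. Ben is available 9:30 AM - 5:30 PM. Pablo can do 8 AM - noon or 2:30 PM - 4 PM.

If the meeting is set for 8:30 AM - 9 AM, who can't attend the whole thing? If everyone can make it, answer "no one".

Ben, Omar

Omar: not fully free for 08:30-09:00. Ben: not fully free for 08:30-09:00. Pablo: free for 08:30-09:00.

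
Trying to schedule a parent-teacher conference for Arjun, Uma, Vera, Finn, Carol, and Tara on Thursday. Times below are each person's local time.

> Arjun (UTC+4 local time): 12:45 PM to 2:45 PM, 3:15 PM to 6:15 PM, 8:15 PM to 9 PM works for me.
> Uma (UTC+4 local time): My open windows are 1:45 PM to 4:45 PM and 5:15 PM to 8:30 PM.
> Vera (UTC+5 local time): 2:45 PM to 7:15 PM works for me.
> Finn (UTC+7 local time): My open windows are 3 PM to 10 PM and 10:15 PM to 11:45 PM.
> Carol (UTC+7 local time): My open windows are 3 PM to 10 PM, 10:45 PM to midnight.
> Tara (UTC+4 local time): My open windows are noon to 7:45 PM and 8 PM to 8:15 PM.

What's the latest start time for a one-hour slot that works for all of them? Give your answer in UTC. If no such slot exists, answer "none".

Arjun in UTC: 08:45-10:45, 11:15-14:15, 16:15-17:00 (subtract 4h to convert from UTC+4).
Uma in UTC: 09:45-12:45, 13:15-16:30 (subtract 4h to convert from UTC+4).
Vera in UTC: 09:45-14:15 (subtract 5h to convert from UTC+5).
Finn in UTC: 08:00-15:00, 15:15-16:45 (subtract 7h to convert from UTC+7).
Carol in UTC: 08:00-15:00, 15:45-17:00 (subtract 7h to convert from UTC+7).
Tara in UTC: 08:00-15:45, 16:00-16:15 (subtract 4h to convert from UTC+4).
Arjun ∩ Uma: 09:45-10:45, 11:15-12:45, 13:15-14:15, 16:15-16:30.
Arjun ∩ Uma ∩ Vera: 09:45-10:45, 11:15-12:45, 13:15-14:15.
Arjun ∩ Uma ∩ Vera ∩ Finn: 09:45-10:45, 11:15-12:45, 13:15-14:15.
Arjun ∩ Uma ∩ Vera ∩ Finn ∩ Carol: 09:45-10:45, 11:15-12:45, 13:15-14:15.
Arjun ∩ Uma ∩ Vera ∩ Finn ∩ Carol ∩ Tara: 09:45-10:45, 11:15-12:45, 13:15-14:15.
The last common window of at least 60 minutes is 13:15-14:15; a 60-minute meeting can start as late as 13:15 and still end by 14:15.

13:15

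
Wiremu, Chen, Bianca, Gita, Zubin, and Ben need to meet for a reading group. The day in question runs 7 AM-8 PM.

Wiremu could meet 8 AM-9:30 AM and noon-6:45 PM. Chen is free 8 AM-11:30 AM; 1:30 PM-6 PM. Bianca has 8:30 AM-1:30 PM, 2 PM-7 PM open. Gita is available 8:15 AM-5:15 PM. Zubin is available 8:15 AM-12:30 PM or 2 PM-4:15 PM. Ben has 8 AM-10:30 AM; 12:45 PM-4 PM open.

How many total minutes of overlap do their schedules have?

180

Wiremu ∩ Chen: 08:00-09:30, 13:30-18:00.
Wiremu ∩ Chen ∩ Bianca: 08:30-09:30, 14:00-18:00.
Wiremu ∩ Chen ∩ Bianca ∩ Gita: 08:30-09:30, 14:00-17:15.
Wiremu ∩ Chen ∩ Bianca ∩ Gita ∩ Zubin: 08:30-09:30, 14:00-16:15.
Wiremu ∩ Chen ∩ Bianca ∩ Gita ∩ Zubin ∩ Ben: 08:30-09:30, 14:00-16:00.
Summing the common windows: 60 + 120 = 180 minutes.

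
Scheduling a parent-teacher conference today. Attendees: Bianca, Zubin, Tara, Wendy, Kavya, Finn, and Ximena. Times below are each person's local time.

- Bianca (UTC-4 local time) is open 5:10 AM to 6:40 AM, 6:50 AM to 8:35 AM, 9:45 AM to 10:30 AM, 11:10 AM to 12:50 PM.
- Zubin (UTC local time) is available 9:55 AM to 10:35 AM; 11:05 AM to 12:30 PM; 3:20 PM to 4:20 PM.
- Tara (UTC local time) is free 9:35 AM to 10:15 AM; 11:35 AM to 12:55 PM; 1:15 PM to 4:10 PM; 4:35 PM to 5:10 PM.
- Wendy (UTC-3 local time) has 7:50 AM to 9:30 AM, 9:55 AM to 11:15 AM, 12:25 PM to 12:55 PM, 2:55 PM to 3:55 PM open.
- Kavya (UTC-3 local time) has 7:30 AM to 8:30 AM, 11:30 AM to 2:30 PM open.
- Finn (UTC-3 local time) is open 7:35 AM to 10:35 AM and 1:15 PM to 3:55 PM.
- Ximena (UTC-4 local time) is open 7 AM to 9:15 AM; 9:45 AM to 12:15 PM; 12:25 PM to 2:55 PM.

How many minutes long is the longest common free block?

0

Bianca in UTC: 09:10-10:40, 10:50-12:35, 13:45-14:30, 15:10-16:50 (add 4h to convert from UTC-4).
Zubin in UTC: 09:55-10:35, 11:05-12:30, 15:20-16:20.
Tara in UTC: 09:35-10:15, 11:35-12:55, 13:15-16:10, 16:35-17:10.
Wendy in UTC: 10:50-12:30, 12:55-14:15, 15:25-15:55, 17:55-18:55 (add 3h to convert from UTC-3).
Kavya in UTC: 10:30-11:30, 14:30-17:30 (add 3h to convert from UTC-3).
Finn in UTC: 10:35-13:35, 16:15-18:55 (add 3h to convert from UTC-3).
Ximena in UTC: 11:00-13:15, 13:45-16:15, 16:25-18:55 (add 4h to convert from UTC-4).
Bianca ∩ Zubin: 09:55-10:35, 11:05-12:30, 15:20-16:20.
Bianca ∩ Zubin ∩ Tara: 09:55-10:15, 11:35-12:30, 15:20-16:10.
Bianca ∩ Zubin ∩ Tara ∩ Wendy: 11:35-12:30, 15:25-15:55.
Bianca ∩ Zubin ∩ Tara ∩ Wendy ∩ Kavya: 15:25-15:55.
Bianca ∩ Zubin ∩ Tara ∩ Wendy ∩ Kavya ∩ Finn: ∅.
Bianca ∩ Zubin ∩ Tara ∩ Wendy ∩ Kavya ∩ Finn ∩ Ximena: ∅.
There is no time when everyone is free.
No common window exists, so the longest block is 0 minutes.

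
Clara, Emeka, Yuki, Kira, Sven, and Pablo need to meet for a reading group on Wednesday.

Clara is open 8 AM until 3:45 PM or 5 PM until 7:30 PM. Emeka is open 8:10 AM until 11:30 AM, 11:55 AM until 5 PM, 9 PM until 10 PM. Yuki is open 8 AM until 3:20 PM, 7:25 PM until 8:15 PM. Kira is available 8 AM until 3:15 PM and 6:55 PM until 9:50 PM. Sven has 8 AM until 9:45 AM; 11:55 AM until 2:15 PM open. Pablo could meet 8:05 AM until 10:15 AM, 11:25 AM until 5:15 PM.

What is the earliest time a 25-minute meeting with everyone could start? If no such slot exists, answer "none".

08:10

Clara ∩ Emeka: 08:10-11:30, 11:55-15:45.
Clara ∩ Emeka ∩ Yuki: 08:10-11:30, 11:55-15:20.
Clara ∩ Emeka ∩ Yuki ∩ Kira: 08:10-11:30, 11:55-15:15.
Clara ∩ Emeka ∩ Yuki ∩ Kira ∩ Sven: 08:10-09:45, 11:55-14:15.
Clara ∩ Emeka ∩ Yuki ∩ Kira ∩ Sven ∩ Pablo: 08:10-09:45, 11:55-14:15.
Those are the intersection windows.
The first common window of at least 25 minutes is 08:10-09:45, so the earliest start is 08:10.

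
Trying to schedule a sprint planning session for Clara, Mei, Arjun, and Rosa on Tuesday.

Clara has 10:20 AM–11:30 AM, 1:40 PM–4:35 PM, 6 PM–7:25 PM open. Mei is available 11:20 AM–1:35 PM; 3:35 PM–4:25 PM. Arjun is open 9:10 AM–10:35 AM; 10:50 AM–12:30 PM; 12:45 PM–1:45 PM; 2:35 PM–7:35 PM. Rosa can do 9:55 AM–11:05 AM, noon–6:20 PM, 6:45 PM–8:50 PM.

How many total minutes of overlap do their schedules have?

Clara ∩ Mei: 11:20-11:30, 15:35-16:25.
Clara ∩ Mei ∩ Arjun: 11:20-11:30, 15:35-16:25.
Clara ∩ Mei ∩ Arjun ∩ Rosa: 15:35-16:25.
That's a single block of 50 minutes.

50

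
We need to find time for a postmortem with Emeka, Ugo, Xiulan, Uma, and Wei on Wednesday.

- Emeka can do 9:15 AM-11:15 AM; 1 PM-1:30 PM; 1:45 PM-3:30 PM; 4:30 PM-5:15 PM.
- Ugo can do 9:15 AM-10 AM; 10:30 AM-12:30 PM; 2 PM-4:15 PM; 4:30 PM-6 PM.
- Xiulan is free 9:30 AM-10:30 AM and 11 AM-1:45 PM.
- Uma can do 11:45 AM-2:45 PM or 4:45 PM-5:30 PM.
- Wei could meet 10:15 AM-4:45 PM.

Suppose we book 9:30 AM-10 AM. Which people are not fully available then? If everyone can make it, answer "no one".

Emeka: free for 09:30-10:00. Ugo: free for 09:30-10:00. Xiulan: free for 09:30-10:00. Uma: not fully free for 09:30-10:00. Wei: not fully free for 09:30-10:00.

Uma, Wei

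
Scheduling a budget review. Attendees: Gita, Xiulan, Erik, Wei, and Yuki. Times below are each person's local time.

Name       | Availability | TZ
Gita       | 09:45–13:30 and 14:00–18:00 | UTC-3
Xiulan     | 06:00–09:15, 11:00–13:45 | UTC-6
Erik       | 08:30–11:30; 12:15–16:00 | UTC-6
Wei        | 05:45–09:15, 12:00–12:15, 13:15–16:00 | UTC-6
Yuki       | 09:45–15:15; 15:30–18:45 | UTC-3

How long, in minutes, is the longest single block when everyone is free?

Gita in UTC: 12:45-16:30, 17:00-21:00 (add 3h to convert from UTC-3).
Xiulan in UTC: 12:00-15:15, 17:00-19:45 (add 6h to convert from UTC-6).
Erik in UTC: 14:30-17:30, 18:15-22:00 (add 6h to convert from UTC-6).
Wei in UTC: 11:45-15:15, 18:00-18:15, 19:15-22:00 (add 6h to convert from UTC-6).
Yuki in UTC: 12:45-18:15, 18:30-21:45 (add 3h to convert from UTC-3).
Gita ∩ Xiulan: 12:45-15:15, 17:00-19:45.
Gita ∩ Xiulan ∩ Erik: 14:30-15:15, 17:00-17:30, 18:15-19:45.
Gita ∩ Xiulan ∩ Erik ∩ Wei: 14:30-15:15, 19:15-19:45.
Gita ∩ Xiulan ∩ Erik ∩ Wei ∩ Yuki: 14:30-15:15, 19:15-19:45.
So the common availability across everyone is 14:30-15:15, 19:15-19:45.
The longest is 14:30-15:15 at 45 minutes.

45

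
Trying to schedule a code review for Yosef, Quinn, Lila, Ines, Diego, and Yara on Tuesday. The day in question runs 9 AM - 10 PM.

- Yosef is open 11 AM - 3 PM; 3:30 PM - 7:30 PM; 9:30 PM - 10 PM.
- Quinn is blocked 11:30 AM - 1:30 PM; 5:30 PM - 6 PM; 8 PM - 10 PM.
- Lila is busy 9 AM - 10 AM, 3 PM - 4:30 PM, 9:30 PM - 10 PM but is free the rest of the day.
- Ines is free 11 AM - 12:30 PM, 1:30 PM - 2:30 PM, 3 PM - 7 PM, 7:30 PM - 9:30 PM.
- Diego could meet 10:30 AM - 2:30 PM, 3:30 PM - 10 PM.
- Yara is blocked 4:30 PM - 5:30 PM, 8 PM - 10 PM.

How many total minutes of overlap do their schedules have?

Yosef free: 11:00-15:00, 15:30-19:30, 21:30-22:00.
Quinn free: 09:00-11:30, 13:30-17:30, 18:00-20:00 (invert busy blocks within the working day).
Lila free: 10:00-15:00, 16:30-21:30 (invert busy blocks within the working day).
Ines free: 11:00-12:30, 13:30-14:30, 15:00-19:00, 19:30-21:30.
Diego free: 10:30-14:30, 15:30-22:00.
Yara free: 09:00-16:30, 17:30-20:00 (invert busy blocks within the working day).
Yosef ∩ Quinn: 11:00-11:30, 13:30-15:00, 15:30-17:30, 18:00-19:30.
Yosef ∩ Quinn ∩ Lila: 11:00-11:30, 13:30-15:00, 16:30-17:30, 18:00-19:30.
Yosef ∩ Quinn ∩ Lila ∩ Ines: 11:00-11:30, 13:30-14:30, 16:30-17:30, 18:00-19:00.
Yosef ∩ Quinn ∩ Lila ∩ Ines ∩ Diego: 11:00-11:30, 13:30-14:30, 16:30-17:30, 18:00-19:00.
Yosef ∩ Quinn ∩ Lila ∩ Ines ∩ Diego ∩ Yara: 11:00-11:30, 13:30-14:30, 18:00-19:00.
Summing the common windows: 30 + 60 + 60 = 150 minutes.

150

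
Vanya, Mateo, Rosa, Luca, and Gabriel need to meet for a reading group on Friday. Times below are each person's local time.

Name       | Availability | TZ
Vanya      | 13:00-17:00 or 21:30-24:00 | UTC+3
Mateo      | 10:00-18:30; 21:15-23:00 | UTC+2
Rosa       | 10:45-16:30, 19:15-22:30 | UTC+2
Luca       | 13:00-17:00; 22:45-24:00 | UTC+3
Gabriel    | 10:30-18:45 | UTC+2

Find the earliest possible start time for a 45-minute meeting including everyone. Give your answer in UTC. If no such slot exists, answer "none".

Vanya in UTC: 10:00-14:00, 18:30-21:00 (subtract 3h to convert from UTC+3).
Mateo in UTC: 08:00-16:30, 19:15-21:00 (subtract 2h to convert from UTC+2).
Rosa in UTC: 08:45-14:30, 17:15-20:30 (subtract 2h to convert from UTC+2).
Luca in UTC: 10:00-14:00, 19:45-21:00 (subtract 3h to convert from UTC+3).
Gabriel in UTC: 08:30-16:45 (subtract 2h to convert from UTC+2).
Vanya ∩ Mateo: 10:00-14:00, 19:15-21:00.
Vanya ∩ Mateo ∩ Rosa: 10:00-14:00, 19:15-20:30.
Vanya ∩ Mateo ∩ Rosa ∩ Luca: 10:00-14:00, 19:45-20:30.
Vanya ∩ Mateo ∩ Rosa ∩ Luca ∩ Gabriel: 10:00-14:00.
The first common window of at least 45 minutes is 10:00-14:00, so the earliest start is 10:00.

10:00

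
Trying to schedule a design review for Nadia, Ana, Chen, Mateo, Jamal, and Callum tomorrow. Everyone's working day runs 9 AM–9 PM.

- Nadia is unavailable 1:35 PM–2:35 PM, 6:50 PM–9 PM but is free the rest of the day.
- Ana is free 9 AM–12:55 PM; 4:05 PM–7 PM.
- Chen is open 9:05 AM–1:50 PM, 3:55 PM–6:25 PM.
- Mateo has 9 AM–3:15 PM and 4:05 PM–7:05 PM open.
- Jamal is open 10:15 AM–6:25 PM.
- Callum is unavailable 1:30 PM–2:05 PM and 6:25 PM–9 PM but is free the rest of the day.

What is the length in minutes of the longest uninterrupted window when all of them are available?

Nadia free: 09:00-13:35, 14:35-18:50 (invert busy blocks within the working day).
Ana free: 09:00-12:55, 16:05-19:00.
Chen free: 09:05-13:50, 15:55-18:25.
Mateo free: 09:00-15:15, 16:05-19:05.
Jamal free: 10:15-18:25.
Callum free: 09:00-13:30, 14:05-18:25 (invert busy blocks within the working day).
Nadia ∩ Ana: 09:00-12:55, 16:05-18:50.
Nadia ∩ Ana ∩ Chen: 09:05-12:55, 16:05-18:25.
Nadia ∩ Ana ∩ Chen ∩ Mateo: 09:05-12:55, 16:05-18:25.
Nadia ∩ Ana ∩ Chen ∩ Mateo ∩ Jamal: 10:15-12:55, 16:05-18:25.
Nadia ∩ Ana ∩ Chen ∩ Mateo ∩ Jamal ∩ Callum: 10:15-12:55, 16:05-18:25.
The longest is 10:15-12:55 at 160 minutes.

160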